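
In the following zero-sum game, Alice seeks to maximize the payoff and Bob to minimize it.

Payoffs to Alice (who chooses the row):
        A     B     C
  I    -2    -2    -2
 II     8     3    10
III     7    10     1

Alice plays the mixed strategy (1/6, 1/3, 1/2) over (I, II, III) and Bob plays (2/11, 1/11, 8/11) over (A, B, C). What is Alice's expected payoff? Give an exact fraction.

136/33

Against (2/11, 1/11, 8/11), each row's expected payoff is I: -2; II: 9; III: 32/11.
Taking the (1/6, 1/3, 1/2)-weighted average: (1/6)·(-2) + (1/3)·(9) + (1/2)·(32/11) = 136/33.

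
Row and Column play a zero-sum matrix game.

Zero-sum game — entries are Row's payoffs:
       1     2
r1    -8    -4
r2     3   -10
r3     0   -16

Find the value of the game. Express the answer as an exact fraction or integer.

Row r3 is strictly dominated by row r2, so Row never plays it.
The remaining 2×2 game on (r1, r2) × (1, 2) has no saddle point. Let Row play r1 with probability p; indifference gives −8p + 3(1−p) = −4p − 10(1−p), so p = 13/17.
Similarly Column's optimal q on 1 is 6/17, and the value is -8·(6/17) + (-4)·(11/17) = -92/17.

-92/17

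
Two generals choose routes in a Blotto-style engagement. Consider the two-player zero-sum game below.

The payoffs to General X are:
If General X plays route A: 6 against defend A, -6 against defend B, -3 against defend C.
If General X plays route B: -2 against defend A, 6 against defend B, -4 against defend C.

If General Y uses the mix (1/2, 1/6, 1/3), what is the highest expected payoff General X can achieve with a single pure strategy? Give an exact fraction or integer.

route A: (6)·(1/2) + (-6)·(1/6) + (-3)·(1/3) = 1.
route B: (-2)·(1/2) + (6)·(1/6) + (-4)·(1/3) = -4/3.
The best pure response is route A with expected payoff 1.

1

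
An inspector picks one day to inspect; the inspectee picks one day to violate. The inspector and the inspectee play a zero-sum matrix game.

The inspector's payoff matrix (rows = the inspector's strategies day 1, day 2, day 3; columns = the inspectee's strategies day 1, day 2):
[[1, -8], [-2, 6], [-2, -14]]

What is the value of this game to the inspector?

-10/17

Row day 3 is strictly dominated by row day 1, so the inspector never plays it.
The remaining 2×2 game on (day 1, day 2) × (day 1, day 2) has no saddle point. Let the inspector play day 1 with probability p; indifference gives p − 2(1−p) = −8p + 6(1−p), so p = 8/17.
Similarly the inspectee's optimal q on day 1 is 14/17, and the value is 1·(14/17) + (-8)·(3/17) = -10/17.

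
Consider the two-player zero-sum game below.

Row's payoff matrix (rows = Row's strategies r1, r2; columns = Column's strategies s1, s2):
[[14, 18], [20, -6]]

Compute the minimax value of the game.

74/5

Row minima are 14 and -6, so Row's maximin is 14; column maxima are 20 and 18, so Column's minimax is 18. These differ, so the equilibrium is in mixed strategies.
Let Row play r1 with probability p. Column is indifferent when 14p + 20(1−p) = 18p − 6(1−p), giving p = 13/15.
Let Column play s1 with probability q. Row is indifferent when 14q + 18(1−q) = 20q − 6(1−q), giving q = 4/5.
The value is 14·(4/5) + (18)·(1/5) = 74/5.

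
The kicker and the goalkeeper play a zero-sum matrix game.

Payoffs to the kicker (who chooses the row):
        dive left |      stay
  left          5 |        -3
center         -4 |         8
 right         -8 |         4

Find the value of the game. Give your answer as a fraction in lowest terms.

7/5

Row right is strictly dominated by row center, so the kicker never plays it.
The remaining 2×2 game on (left, center) × (dive left, stay) has no saddle point. Let the kicker play left with probability p; indifference gives 5p − 4(1−p) = −3p + 8(1−p), so p = 3/5.
Similarly the goalkeeper's optimal q on dive left is 11/20, and the value is 5·(11/20) + (-3)·(9/20) = 7/5.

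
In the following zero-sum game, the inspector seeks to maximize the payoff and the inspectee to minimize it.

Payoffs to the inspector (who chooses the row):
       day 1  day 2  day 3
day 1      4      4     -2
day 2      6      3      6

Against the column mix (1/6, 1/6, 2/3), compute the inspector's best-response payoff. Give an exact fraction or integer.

day 1: (4)·(1/6) + (4)·(1/6) + (-2)·(2/3) = 0.
day 2: (6)·(1/6) + (3)·(1/6) + (6)·(2/3) = 11/2.
The best pure response is day 2 with expected payoff 11/2.

11/2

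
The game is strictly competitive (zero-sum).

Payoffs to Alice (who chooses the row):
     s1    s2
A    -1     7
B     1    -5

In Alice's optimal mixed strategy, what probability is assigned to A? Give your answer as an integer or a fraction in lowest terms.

3/7

Row minima are -1 and -5, so Alice's maximin is -1; column maxima are 1 and 7, so Bob's minimax is 1. These differ, so the equilibrium is in mixed strategies.
Let Alice play A with probability p. Bob is indifferent when −p + (1−p) = 7p − 5(1−p), giving p = 3/7.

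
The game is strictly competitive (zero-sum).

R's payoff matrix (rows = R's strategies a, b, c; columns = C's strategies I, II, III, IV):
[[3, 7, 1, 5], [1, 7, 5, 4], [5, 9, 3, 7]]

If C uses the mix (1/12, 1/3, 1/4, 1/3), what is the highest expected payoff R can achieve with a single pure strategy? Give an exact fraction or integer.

a: (3)·(1/12) + (7)·(1/3) + (1)·(1/4) + (5)·(1/3) = 9/2.
b: (1)·(1/12) + (7)·(1/3) + (5)·(1/4) + (4)·(1/3) = 5.
c: (5)·(1/12) + (9)·(1/3) + (3)·(1/4) + (7)·(1/3) = 13/2.
The best pure response is c with expected payoff 13/2.

13/2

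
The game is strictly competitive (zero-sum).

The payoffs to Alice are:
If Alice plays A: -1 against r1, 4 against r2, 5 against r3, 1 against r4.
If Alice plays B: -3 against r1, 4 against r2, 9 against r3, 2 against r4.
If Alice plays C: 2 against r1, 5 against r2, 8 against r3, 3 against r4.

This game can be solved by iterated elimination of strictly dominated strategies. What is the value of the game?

Column r4 is strictly dominated by r1 for Bob (-1<1, -3<2, 2<3); eliminate r4.
Row A is strictly dominated by row C (2>-1, 5>4, 8>5); eliminate A.
Column r2 is strictly dominated by r1 for Bob (-3<4, 2<5); eliminate r2.
Column r3 is strictly dominated by r1 for Bob (-3<9, 2<8); eliminate r3.
Row B is strictly dominated by row C (2>-3); eliminate B.
Only (C, r1) remains, with payoff 2.

2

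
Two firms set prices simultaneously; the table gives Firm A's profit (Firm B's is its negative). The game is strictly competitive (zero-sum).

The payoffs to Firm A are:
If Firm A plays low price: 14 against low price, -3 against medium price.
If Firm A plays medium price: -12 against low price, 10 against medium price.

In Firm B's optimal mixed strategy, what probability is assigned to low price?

1/3

Row minima are -3 and -12, so Firm A's maximin is -3; column maxima are 14 and 10, so Firm B's minimax is 10. These differ, so the equilibrium is in mixed strategies.
Let Firm B play low price with probability q. Firm A is indifferent when 14q − 3(1−q) = −12q + 10(1−q), giving q = 1/3.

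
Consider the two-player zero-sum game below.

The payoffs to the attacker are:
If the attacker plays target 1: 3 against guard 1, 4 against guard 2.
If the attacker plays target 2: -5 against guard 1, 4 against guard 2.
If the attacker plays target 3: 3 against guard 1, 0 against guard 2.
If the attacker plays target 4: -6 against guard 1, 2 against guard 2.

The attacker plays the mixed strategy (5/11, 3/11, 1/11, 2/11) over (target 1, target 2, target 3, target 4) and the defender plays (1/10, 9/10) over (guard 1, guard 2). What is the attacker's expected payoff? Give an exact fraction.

Against (1/10, 9/10), each row's expected payoff is target 1: 39/10; target 2: 31/10; target 3: 3/10; target 4: 6/5.
Taking the (5/11, 3/11, 1/11, 2/11)-weighted average: (5/11)·(39/10) + (3/11)·(31/10) + (1/11)·(3/10) + (2/11)·(6/5) = 63/22.

63/22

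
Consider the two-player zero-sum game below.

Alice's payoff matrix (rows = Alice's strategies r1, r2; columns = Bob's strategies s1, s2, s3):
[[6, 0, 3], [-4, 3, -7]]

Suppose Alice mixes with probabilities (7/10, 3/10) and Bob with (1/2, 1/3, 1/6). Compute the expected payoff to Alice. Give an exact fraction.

9/5

Against (1/2, 1/3, 1/6), each row's expected payoff is r1: 7/2; r2: -13/6.
Taking the (7/10, 3/10)-weighted average: (7/10)·(7/2) + (3/10)·(-13/6) = 9/5.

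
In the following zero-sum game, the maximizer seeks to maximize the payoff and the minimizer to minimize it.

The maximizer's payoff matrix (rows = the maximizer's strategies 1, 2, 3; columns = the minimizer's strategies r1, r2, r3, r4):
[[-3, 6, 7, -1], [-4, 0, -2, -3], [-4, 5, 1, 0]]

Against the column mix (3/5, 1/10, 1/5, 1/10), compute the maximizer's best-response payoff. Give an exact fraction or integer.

1: (-3)·(3/5) + (6)·(1/10) + (7)·(1/5) + (-1)·(1/10) = 1/10.
2: (-4)·(3/5) + (0)·(1/10) + (-2)·(1/5) + (-3)·(1/10) = -31/10.
3: (-4)·(3/5) + (5)·(1/10) + (1)·(1/5) + (0)·(1/10) = -17/10.
The best pure response is 1 with expected payoff 1/10.

1/10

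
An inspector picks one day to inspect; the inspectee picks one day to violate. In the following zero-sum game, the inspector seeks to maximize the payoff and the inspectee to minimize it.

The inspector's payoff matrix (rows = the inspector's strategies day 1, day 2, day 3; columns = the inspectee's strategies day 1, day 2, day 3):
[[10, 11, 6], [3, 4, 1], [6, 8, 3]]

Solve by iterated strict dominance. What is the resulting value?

6

Column day 2 is strictly dominated by day 1 for the inspectee (10<11, 3<4, 6<8); eliminate day 2.
Row day 3 is strictly dominated by row day 1 (10>6, 6>3); eliminate day 3.
Row day 2 is strictly dominated by row day 1 (10>3, 6>1); eliminate day 2.
Column day 1 is strictly dominated by day 3 for the inspectee (6<10); eliminate day 1.
Only (day 1, day 3) remains, with payoff 6.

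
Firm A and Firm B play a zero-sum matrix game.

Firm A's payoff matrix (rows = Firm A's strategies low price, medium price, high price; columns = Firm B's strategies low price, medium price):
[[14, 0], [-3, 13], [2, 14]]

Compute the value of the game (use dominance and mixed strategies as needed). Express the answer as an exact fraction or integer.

98/13

Row medium price is strictly dominated by row high price, so Firm A never plays it.
The remaining 2×2 game on (low price, high price) × (low price, medium price) has no saddle point. Let Firm A play low price with probability p; indifference gives 14p + 2(1−p) = 14(1−p), so p = 6/13.
Similarly Firm B's optimal q on low price is 7/13, and the value is 14·(7/13) + (0)·(6/13) = 98/13.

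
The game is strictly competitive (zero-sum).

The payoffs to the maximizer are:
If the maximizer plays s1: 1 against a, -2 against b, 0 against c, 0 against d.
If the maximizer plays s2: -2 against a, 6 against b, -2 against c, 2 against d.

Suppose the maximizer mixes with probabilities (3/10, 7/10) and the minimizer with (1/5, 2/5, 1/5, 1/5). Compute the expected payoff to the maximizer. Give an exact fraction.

61/50

Against (1/5, 2/5, 1/5, 1/5), each row's expected payoff is s1: -3/5; s2: 2.
Taking the (3/10, 7/10)-weighted average: (3/10)·(-3/5) + (7/10)·(2) = 61/50.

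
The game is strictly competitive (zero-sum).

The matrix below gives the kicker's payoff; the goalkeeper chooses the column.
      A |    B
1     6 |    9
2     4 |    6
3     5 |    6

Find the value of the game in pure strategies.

Row minima: 6, 4, 5 → the kicker's maximin is 6.
Column maxima: 6, 9 → the goalkeeper's minimax is 6.
They coincide at (1, A), so the value is 6.

6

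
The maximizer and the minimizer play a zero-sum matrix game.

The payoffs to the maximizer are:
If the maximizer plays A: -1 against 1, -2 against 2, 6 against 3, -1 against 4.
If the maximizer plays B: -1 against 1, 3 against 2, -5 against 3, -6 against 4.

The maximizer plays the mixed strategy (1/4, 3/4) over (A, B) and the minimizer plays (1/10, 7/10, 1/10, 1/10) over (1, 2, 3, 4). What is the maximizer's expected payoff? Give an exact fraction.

17/40

Against (1/10, 7/10, 1/10, 1/10), each row's expected payoff is A: -1; B: 9/10.
Taking the (1/4, 3/4)-weighted average: (1/4)·(-1) + (3/4)·(9/10) = 17/40.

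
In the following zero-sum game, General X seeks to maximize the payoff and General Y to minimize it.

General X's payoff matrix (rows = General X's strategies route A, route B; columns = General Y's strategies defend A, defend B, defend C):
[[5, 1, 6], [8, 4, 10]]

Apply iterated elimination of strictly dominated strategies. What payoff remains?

Column defend A is strictly dominated by defend B for General Y (1<5, 4<8); eliminate defend A.
Row route A is strictly dominated by row route B (4>1, 10>6); eliminate route A.
Column defend C is strictly dominated by defend B for General Y (4<10); eliminate defend C.
Only (route B, defend B) remains, with payoff 4.

4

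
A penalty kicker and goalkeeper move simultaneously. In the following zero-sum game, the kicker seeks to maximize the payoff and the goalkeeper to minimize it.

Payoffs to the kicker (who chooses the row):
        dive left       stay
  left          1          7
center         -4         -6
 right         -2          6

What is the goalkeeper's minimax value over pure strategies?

1

The worst case (largest entry) in each column is dive left: 1, stay: 7.
The best (smallest) of these is 1.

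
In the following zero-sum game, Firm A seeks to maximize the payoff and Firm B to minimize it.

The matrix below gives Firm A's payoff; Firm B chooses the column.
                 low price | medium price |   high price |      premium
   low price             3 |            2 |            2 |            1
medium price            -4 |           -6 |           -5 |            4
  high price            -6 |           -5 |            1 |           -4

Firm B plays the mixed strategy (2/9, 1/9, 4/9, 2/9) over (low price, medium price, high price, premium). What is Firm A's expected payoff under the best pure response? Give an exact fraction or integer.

2

low price: (3)·(2/9) + (2)·(1/9) + (2)·(4/9) + (1)·(2/9) = 2.
medium price: (-4)·(2/9) + (-6)·(1/9) + (-5)·(4/9) + (4)·(2/9) = -26/9.
high price: (-6)·(2/9) + (-5)·(1/9) + (1)·(4/9) + (-4)·(2/9) = -7/3.
The best pure response is low price with expected payoff 2.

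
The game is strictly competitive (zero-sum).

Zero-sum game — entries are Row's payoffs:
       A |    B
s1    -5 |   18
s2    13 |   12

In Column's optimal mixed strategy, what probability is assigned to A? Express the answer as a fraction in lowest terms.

Row minima are -5 and 12, so Row's maximin is 12; column maxima are 13 and 18, so Column's minimax is 13. These differ, so the equilibrium is in mixed strategies.
Let Column play A with probability q. Row is indifferent when −5q + 18(1−q) = 13q + 12(1−q), giving q = 1/4.

1/4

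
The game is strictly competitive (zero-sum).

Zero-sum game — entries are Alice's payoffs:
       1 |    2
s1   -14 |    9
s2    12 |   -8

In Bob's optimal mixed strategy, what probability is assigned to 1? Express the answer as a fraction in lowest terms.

17/43

Row minima are -14 and -8, so Alice's maximin is -8; column maxima are 12 and 9, so Bob's minimax is 9. These differ, so the equilibrium is in mixed strategies.
Let Bob play 1 with probability q. Alice is indifferent when −14q + 9(1−q) = 12q − 8(1−q), giving q = 17/43.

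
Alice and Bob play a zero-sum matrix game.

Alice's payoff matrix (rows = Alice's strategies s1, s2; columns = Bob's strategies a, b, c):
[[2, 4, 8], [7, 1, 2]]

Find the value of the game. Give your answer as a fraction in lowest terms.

13/4

Column c is strictly dominated by b for Bob (it gives Alice more in every row).
The remaining 2×2 game on (s1, s2) × (a, b) has no saddle point. Let Alice play s1 with probability p; indifference gives 2p + 7(1−p) = 4p + (1−p), so p = 3/4.
Similarly Bob's optimal q on a is 3/8, and the value is 2·(3/8) + (4)·(5/8) = 13/4.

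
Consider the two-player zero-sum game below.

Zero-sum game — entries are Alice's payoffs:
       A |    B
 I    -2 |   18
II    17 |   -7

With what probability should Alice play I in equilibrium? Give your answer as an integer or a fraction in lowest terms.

6/11

Row minima are -2 and -7, so Alice's maximin is -2; column maxima are 17 and 18, so Bob's minimax is 17. These differ, so the equilibrium is in mixed strategies.
Let Alice play I with probability p. Bob is indifferent when −2p + 17(1−p) = 18p − 7(1−p), giving p = 6/11.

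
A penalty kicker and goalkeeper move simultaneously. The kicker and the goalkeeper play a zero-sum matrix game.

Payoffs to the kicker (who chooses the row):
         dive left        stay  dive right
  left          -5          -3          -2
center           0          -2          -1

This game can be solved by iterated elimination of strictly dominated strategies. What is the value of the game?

Column dive right is strictly dominated by stay for the goalkeeper (-3<-2, -2<-1); eliminate dive right.
Row left is strictly dominated by row center (0>-5, -2>-3); eliminate left.
Column dive left is strictly dominated by stay for the goalkeeper (-2<0); eliminate dive left.
Only (center, stay) remains, with payoff -2.

-2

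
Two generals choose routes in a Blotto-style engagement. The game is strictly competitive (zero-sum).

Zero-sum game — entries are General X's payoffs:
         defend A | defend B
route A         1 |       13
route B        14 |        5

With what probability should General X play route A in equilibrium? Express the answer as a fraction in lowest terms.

3/7

Row minima are 1 and 5, so General X's maximin is 5; column maxima are 14 and 13, so General Y's minimax is 13. These differ, so the equilibrium is in mixed strategies.
Let General X play route A with probability p. General Y is indifferent when p + 14(1−p) = 13p + 5(1−p), giving p = 3/7.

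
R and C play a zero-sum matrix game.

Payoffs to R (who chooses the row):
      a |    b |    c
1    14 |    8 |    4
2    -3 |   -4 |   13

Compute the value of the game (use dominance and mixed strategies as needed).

Column a is strictly dominated by b for C (it gives R more in every row).
The remaining 2×2 game on (1, 2) × (b, c) has no saddle point. Let R play 1 with probability p; indifference gives 8p − 4(1−p) = 4p + 13(1−p), so p = 17/21.
Similarly C's optimal q on b is 3/7, and the value is 8·(3/7) + (4)·(4/7) = 40/7.

40/7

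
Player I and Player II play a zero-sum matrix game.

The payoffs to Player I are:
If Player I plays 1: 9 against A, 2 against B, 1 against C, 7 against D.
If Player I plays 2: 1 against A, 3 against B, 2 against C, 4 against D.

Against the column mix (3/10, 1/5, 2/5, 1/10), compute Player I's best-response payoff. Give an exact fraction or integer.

1: (9)·(3/10) + (2)·(1/5) + (1)·(2/5) + (7)·(1/10) = 21/5.
2: (1)·(3/10) + (3)·(1/5) + (2)·(2/5) + (4)·(1/10) = 21/10.
The best pure response is 1 with expected payoff 21/5.

21/5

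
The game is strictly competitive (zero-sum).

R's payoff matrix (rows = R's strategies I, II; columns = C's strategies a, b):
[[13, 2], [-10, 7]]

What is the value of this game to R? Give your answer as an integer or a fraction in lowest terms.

Row minima are 2 and -10, so R's maximin is 2; column maxima are 13 and 7, so C's minimax is 7. These differ, so the equilibrium is in mixed strategies.
Let R play I with probability p. C is indifferent when 13p − 10(1−p) = 2p + 7(1−p), giving p = 17/28.
Let C play a with probability q. R is indifferent when 13q + 2(1−q) = −10q + 7(1−q), giving q = 5/28.
The value is 13·(5/28) + (2)·(23/28) = 111/28.

111/28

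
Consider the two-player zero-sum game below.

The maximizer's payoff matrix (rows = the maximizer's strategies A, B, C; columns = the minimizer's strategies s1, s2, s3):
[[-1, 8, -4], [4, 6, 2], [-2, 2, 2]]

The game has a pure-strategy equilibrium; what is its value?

2

Row minima: -4, 2, -2 → the maximizer's maximin is 2.
Column maxima: 4, 8, 2 → the minimizer's minimax is 2.
They coincide at (B, s3), so the value is 2.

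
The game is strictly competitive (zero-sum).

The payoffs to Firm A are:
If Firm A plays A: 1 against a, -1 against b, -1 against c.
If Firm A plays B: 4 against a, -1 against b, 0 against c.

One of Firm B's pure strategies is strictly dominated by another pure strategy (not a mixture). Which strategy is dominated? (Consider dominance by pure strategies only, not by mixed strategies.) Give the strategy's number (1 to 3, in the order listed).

Firm B prefers columns that give Firm A less. Compare a with b: -1 < 1, -1 < 4.
So b strictly dominates a for Firm B; a is strictly dominated.

1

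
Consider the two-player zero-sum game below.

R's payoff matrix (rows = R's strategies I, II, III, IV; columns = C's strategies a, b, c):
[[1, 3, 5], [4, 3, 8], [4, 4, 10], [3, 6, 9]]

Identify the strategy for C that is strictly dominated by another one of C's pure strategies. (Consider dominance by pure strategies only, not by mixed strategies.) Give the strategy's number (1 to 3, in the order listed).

C prefers columns that give R less. Compare c with a: 1 < 5, 4 < 8, 4 < 10, 3 < 9.
So a strictly dominates c for C; c is strictly dominated.

3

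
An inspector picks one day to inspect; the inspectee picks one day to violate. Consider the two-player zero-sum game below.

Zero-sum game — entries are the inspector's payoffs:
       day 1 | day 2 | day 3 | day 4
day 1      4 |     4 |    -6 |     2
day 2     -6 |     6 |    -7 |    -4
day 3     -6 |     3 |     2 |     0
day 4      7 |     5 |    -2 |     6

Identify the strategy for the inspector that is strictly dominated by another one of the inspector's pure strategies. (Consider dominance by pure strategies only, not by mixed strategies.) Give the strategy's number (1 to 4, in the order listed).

Compare day 1 with day 4: 7 > 4, 5 > 4, -2 > -6, 6 > 2.
So day 4 strictly dominates day 1 for the inspector; day 1 is strictly dominated.

1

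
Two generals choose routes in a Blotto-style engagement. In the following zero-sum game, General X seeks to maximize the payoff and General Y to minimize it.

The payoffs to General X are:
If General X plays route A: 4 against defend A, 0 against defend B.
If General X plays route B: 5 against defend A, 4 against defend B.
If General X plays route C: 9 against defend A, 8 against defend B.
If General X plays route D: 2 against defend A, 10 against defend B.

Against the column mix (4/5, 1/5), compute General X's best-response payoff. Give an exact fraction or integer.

44/5

route A: (4)·(4/5) + (0)·(1/5) = 16/5.
route B: (5)·(4/5) + (4)·(1/5) = 24/5.
route C: (9)·(4/5) + (8)·(1/5) = 44/5.
route D: (2)·(4/5) + (10)·(1/5) = 18/5.
The best pure response is route C with expected payoff 44/5.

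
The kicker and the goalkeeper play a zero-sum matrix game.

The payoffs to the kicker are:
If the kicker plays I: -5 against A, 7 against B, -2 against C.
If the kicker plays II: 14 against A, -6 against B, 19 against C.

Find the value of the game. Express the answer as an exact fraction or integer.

17/8

Column C is strictly dominated by A for the goalkeeper (it gives the kicker more in every row).
The remaining 2×2 game on (I, II) × (A, B) has no saddle point. Let the kicker play I with probability p; indifference gives −5p + 14(1−p) = 7p − 6(1−p), so p = 5/8.
Similarly the goalkeeper's optimal q on A is 13/32, and the value is -5·(13/32) + (7)·(19/32) = 17/8.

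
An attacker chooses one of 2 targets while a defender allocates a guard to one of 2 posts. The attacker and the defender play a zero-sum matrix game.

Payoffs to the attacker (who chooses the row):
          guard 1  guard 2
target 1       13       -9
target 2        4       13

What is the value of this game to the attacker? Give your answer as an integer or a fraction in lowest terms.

Row minima are -9 and 4, so the attacker's maximin is 4; column maxima are 13 and 13, so the defender's minimax is 13. These differ, so the equilibrium is in mixed strategies.
Let the attacker play target 1 with probability p. The defender is indifferent when 13p + 4(1−p) = −9p + 13(1−p), giving p = 9/31.
Let the defender play guard 1 with probability q. The attacker is indifferent when 13q − 9(1−q) = 4q + 13(1−q), giving q = 22/31.
The value is 13·(22/31) + (-9)·(9/31) = 205/31.

205/31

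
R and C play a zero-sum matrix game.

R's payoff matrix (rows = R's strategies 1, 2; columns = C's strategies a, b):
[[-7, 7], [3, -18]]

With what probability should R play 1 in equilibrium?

3/5

Row minima are -7 and -18, so R's maximin is -7; column maxima are 3 and 7, so C's minimax is 3. These differ, so the equilibrium is in mixed strategies.
Let R play 1 with probability p. C is indifferent when −7p + 3(1−p) = 7p − 18(1−p), giving p = 3/5.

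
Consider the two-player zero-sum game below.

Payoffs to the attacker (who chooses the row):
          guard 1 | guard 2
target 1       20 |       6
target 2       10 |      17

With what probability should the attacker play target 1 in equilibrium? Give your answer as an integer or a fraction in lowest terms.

1/3

Row minima are 6 and 10, so the attacker's maximin is 10; column maxima are 20 and 17, so the defender's minimax is 17. These differ, so the equilibrium is in mixed strategies.
Let the attacker play target 1 with probability p. The defender is indifferent when 20p + 10(1−p) = 6p + 17(1−p), giving p = 1/3.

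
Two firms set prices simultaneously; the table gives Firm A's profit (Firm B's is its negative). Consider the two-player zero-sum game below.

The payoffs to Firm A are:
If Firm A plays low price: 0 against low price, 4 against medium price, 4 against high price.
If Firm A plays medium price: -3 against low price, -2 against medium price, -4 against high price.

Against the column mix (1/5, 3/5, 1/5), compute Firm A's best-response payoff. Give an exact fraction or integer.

16/5

low price: (0)·(1/5) + (4)·(3/5) + (4)·(1/5) = 16/5.
medium price: (-3)·(1/5) + (-2)·(3/5) + (-4)·(1/5) = -13/5.
The best pure response is low price with expected payoff 16/5.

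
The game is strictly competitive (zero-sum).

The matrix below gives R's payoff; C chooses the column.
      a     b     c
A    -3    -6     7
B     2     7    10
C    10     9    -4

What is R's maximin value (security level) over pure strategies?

The worst-case payoff for each row is A: -6, B: 2, C: -4.
The best of these is 2.

2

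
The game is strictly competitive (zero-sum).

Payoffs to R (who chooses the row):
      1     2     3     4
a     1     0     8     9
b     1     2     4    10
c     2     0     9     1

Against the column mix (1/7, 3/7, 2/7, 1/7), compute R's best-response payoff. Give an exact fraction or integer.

a: (1)·(1/7) + (0)·(3/7) + (8)·(2/7) + (9)·(1/7) = 26/7.
b: (1)·(1/7) + (2)·(3/7) + (4)·(2/7) + (10)·(1/7) = 25/7.
c: (2)·(1/7) + (0)·(3/7) + (9)·(2/7) + (1)·(1/7) = 3.
The best pure response is a with expected payoff 26/7.

26/7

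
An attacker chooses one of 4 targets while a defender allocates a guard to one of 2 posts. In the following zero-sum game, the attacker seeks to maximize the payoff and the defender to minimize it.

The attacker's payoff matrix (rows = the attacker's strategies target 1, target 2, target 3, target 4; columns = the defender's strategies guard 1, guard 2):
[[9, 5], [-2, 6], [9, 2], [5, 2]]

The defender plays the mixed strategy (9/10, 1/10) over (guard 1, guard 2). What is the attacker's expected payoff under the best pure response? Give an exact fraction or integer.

43/5

target 1: (9)·(9/10) + (5)·(1/10) = 43/5.
target 2: (-2)·(9/10) + (6)·(1/10) = -6/5.
target 3: (9)·(9/10) + (2)·(1/10) = 83/10.
target 4: (5)·(9/10) + (2)·(1/10) = 47/10.
The best pure response is target 1 with expected payoff 43/5.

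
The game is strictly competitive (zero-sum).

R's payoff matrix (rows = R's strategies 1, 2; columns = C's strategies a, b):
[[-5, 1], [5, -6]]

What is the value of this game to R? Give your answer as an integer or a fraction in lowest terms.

-25/17

Row minima are -5 and -6, so R's maximin is -5; column maxima are 5 and 1, so C's minimax is 1. These differ, so the equilibrium is in mixed strategies.
Let R play 1 with probability p. C is indifferent when −5p + 5(1−p) = p − 6(1−p), giving p = 11/17.
Let C play a with probability q. R is indifferent when −5q + (1−q) = 5q − 6(1−q), giving q = 7/17.
The value is -5·(7/17) + (1)·(10/17) = -25/17.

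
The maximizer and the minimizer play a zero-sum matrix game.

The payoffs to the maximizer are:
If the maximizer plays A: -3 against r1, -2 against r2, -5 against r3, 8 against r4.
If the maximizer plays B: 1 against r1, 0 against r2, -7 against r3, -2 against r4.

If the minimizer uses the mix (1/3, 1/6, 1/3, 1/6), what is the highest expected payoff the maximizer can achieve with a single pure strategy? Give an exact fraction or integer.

A: (-3)·(1/3) + (-2)·(1/6) + (-5)·(1/3) + (8)·(1/6) = -5/3.
B: (1)·(1/3) + (0)·(1/6) + (-7)·(1/3) + (-2)·(1/6) = -7/3.
The best pure response is A with expected payoff -5/3.

-5/3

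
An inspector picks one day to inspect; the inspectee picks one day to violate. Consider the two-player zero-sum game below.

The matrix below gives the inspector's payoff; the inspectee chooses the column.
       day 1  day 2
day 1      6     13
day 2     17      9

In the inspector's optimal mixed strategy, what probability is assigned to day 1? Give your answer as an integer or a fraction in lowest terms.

8/15

Row minima are 6 and 9, so the inspector's maximin is 9; column maxima are 17 and 13, so the inspectee's minimax is 13. These differ, so the equilibrium is in mixed strategies.
Let the inspector play day 1 with probability p. The inspectee is indifferent when 6p + 17(1−p) = 13p + 9(1−p), giving p = 8/15.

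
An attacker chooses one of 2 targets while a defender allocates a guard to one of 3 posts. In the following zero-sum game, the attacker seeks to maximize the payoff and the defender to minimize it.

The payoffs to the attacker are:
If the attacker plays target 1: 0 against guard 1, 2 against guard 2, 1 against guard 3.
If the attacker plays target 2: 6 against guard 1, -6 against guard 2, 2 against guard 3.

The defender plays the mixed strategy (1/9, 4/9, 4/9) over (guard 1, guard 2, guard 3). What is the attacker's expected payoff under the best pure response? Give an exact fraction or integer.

4/3

target 1: (0)·(1/9) + (2)·(4/9) + (1)·(4/9) = 4/3.
target 2: (6)·(1/9) + (-6)·(4/9) + (2)·(4/9) = -10/9.
The best pure response is target 1 with expected payoff 4/3.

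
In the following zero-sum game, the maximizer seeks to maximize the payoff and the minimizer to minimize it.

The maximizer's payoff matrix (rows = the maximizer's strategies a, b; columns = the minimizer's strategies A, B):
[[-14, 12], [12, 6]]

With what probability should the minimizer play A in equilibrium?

3/16

Row minima are -14 and 6, so the maximizer's maximin is 6; column maxima are 12 and 12, so the minimizer's minimax is 12. These differ, so the equilibrium is in mixed strategies.
Let the minimizer play A with probability q. The maximizer is indifferent when −14q + 12(1−q) = 12q + 6(1−q), giving q = 3/16.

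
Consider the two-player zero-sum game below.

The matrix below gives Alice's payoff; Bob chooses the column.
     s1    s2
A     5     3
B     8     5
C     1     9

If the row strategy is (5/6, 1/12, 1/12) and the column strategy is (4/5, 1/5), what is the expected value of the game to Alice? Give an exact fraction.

Against (4/5, 1/5), each row's expected payoff is A: 23/5; B: 37/5; C: 13/5.
Taking the (5/6, 1/12, 1/12)-weighted average: (5/6)·(23/5) + (1/12)·(37/5) + (1/12)·(13/5) = 14/3.

14/3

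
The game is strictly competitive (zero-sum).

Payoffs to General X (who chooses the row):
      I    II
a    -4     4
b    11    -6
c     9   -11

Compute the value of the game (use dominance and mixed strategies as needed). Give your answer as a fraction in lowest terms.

Row c is strictly dominated by row b, so General X never plays it.
The remaining 2×2 game on (a, b) × (I, II) has no saddle point. Let General X play a with probability p; indifference gives −4p + 11(1−p) = 4p − 6(1−p), so p = 17/25.
Similarly General Y's optimal q on I is 2/5, and the value is -4·(2/5) + (4)·(3/5) = 4/5.

4/5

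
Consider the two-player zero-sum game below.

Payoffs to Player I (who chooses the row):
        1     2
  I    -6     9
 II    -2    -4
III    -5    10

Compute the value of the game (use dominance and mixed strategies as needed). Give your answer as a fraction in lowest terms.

Row I is strictly dominated by row III, so Player I never plays it.
The remaining 2×2 game on (II, III) × (1, 2) has no saddle point. Let Player I play II with probability p; indifference gives −2p − 5(1−p) = −4p + 10(1−p), so p = 15/17.
Similarly Player II's optimal q on 1 is 14/17, and the value is -2·(14/17) + (-4)·(3/17) = -40/17.

-40/17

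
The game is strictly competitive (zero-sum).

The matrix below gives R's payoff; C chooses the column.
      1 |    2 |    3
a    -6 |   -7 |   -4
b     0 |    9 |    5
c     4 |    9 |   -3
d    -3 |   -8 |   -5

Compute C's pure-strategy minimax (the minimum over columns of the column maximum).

The worst case (largest entry) in each column is 1: 4, 2: 9, 3: 5.
The best (smallest) of these is 4.

4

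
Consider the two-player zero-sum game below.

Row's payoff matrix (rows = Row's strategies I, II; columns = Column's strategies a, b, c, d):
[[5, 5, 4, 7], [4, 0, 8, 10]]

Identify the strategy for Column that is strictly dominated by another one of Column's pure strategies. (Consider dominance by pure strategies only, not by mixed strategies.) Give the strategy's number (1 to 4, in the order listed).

Column prefers columns that give Row less. Compare d with a: 5 < 7, 4 < 10.
So a strictly dominates d for Column; d is strictly dominated.

4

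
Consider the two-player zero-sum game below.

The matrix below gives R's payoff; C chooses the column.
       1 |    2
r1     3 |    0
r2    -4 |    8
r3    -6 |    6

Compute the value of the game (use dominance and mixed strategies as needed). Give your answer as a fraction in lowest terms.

Row r3 is strictly dominated by row r2, so R never plays it.
The remaining 2×2 game on (r1, r2) × (1, 2) has no saddle point. Let R play r1 with probability p; indifference gives 3p − 4(1−p) = 8(1−p), so p = 4/5.
Similarly C's optimal q on 1 is 8/15, and the value is 3·(8/15) + (0)·(7/15) = 8/5.

8/5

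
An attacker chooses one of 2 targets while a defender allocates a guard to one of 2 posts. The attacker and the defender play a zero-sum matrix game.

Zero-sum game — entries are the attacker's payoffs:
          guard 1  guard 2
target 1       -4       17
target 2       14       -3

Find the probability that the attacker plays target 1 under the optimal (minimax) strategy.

17/38

Row minima are -4 and -3, so the attacker's maximin is -3; column maxima are 14 and 17, so the defender's minimax is 14. These differ, so the equilibrium is in mixed strategies.
Let the attacker play target 1 with probability p. The defender is indifferent when −4p + 14(1−p) = 17p − 3(1−p), giving p = 17/38.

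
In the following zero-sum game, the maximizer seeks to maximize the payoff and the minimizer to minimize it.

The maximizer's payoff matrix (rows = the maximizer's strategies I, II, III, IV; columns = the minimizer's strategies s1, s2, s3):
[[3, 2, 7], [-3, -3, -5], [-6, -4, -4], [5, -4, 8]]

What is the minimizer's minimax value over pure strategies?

2

The worst case (largest entry) in each column is s1: 5, s2: 2, s3: 8.
The best (smallest) of these is 2.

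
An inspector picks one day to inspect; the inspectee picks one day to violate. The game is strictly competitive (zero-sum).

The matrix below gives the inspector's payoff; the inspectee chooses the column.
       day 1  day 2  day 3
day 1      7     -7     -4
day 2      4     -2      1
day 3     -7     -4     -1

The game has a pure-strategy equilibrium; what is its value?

-2

Row minima: -7, -2, -7 → the inspector's maximin is -2.
Column maxima: 7, -2, 1 → the inspectee's minimax is -2.
They coincide at (day 2, day 2), so the value is -2.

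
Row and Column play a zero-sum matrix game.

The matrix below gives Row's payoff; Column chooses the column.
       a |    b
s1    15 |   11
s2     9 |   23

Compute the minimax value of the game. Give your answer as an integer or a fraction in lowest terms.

Row minima are 11 and 9, so Row's maximin is 11; column maxima are 15 and 23, so Column's minimax is 15. These differ, so the equilibrium is in mixed strategies.
Let Row play s1 with probability p. Column is indifferent when 15p + 9(1−p) = 11p + 23(1−p), giving p = 7/9.
Let Column play a with probability q. Row is indifferent when 15q + 11(1−q) = 9q + 23(1−q), giving q = 2/3.
The value is 15·(2/3) + (11)·(1/3) = 41/3.

41/3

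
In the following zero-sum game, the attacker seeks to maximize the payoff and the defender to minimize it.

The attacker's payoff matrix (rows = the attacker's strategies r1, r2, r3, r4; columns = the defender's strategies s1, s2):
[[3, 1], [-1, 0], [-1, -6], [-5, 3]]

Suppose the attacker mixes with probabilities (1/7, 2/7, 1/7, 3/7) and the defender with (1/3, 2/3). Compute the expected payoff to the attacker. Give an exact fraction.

-1/3

Against (1/3, 2/3), each row's expected payoff is r1: 5/3; r2: -1/3; r3: -13/3; r4: 1/3.
Taking the (1/7, 2/7, 1/7, 3/7)-weighted average: (1/7)·(5/3) + (2/7)·(-1/3) + (1/7)·(-13/3) + (3/7)·(1/3) = -1/3.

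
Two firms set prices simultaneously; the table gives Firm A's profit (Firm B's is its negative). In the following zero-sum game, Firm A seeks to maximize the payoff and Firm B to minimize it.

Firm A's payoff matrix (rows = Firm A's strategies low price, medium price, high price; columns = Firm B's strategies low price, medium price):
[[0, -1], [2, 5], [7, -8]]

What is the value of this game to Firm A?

Row low price is strictly dominated by row medium price, so Firm A never plays it.
The remaining 2×2 game on (medium price, high price) × (low price, medium price) has no saddle point. Let Firm A play medium price with probability p; indifference gives 2p + 7(1−p) = 5p − 8(1−p), so p = 5/6.
Similarly Firm B's optimal q on low price is 13/18, and the value is 2·(13/18) + (5)·(5/18) = 17/6.

17/6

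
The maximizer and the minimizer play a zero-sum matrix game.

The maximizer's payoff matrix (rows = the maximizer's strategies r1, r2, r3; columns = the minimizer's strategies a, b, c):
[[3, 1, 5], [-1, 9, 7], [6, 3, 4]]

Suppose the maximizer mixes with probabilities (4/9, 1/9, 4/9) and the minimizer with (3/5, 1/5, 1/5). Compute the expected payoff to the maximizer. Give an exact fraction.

173/45

Against (3/5, 1/5, 1/5), each row's expected payoff is r1: 3; r2: 13/5; r3: 5.
Taking the (4/9, 1/9, 4/9)-weighted average: (4/9)·(3) + (1/9)·(13/5) + (4/9)·(5) = 173/45.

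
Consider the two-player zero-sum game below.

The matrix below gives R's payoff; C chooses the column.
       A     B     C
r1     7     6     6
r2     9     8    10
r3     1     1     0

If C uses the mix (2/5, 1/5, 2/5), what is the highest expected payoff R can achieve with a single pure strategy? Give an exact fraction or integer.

46/5

r1: (7)·(2/5) + (6)·(1/5) + (6)·(2/5) = 32/5.
r2: (9)·(2/5) + (8)·(1/5) + (10)·(2/5) = 46/5.
r3: (1)·(2/5) + (1)·(1/5) + (0)·(2/5) = 3/5.
The best pure response is r2 with expected payoff 46/5.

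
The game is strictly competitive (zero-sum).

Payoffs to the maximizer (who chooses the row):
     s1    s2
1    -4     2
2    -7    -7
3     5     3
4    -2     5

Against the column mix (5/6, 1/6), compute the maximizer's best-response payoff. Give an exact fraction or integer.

14/3

1: (-4)·(5/6) + (2)·(1/6) = -3.
2: (-7)·(5/6) + (-7)·(1/6) = -7.
3: (5)·(5/6) + (3)·(1/6) = 14/3.
4: (-2)·(5/6) + (5)·(1/6) = -5/6.
The best pure response is 3 with expected payoff 14/3.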